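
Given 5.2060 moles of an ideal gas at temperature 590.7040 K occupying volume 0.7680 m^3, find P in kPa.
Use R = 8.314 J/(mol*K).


P = nRT/V = 5.2060 * 8.314 * 590.7040 / 0.7680
= 25567.2546 / 0.7680 = 33290.6961 Pa = 33.2907 kPa

33.2907 kPa


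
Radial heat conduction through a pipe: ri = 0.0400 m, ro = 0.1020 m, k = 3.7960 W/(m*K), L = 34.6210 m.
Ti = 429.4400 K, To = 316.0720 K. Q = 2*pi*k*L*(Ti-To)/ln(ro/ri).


dT = 113.3680 K
ln(ro/ri) = 0.9361
Q = 2*pi*3.7960*34.6210*113.3680 / 0.9361 = 100003.9147 W

100003.9147 W


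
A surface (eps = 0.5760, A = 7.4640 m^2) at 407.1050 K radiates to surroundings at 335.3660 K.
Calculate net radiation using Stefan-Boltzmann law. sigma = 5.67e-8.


T^4 = 2.7468e+10
Tsurr^4 = 1.2650e+10
Q = 0.5760 * 5.67e-8 * 7.4640 * 1.4818e+10 = 3612.2405 W

3612.2405 W


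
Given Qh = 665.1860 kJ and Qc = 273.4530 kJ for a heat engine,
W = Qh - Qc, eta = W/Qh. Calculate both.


W = 665.1860 - 273.4530 = 391.7330 kJ
eta = 391.7330 / 665.1860 = 0.5889 = 58.8907%

W = 391.7330 kJ, eta = 58.8907%


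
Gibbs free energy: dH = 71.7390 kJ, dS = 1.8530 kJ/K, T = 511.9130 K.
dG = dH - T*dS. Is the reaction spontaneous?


T*dS = 511.9130 * 1.8530 = 948.5748 kJ
dG = 71.7390 - 948.5748 = -876.8358 kJ (spontaneous)

dG = -876.8358 kJ, spontaneous


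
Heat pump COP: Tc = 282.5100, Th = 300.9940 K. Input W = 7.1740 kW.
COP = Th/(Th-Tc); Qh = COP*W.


COP = 300.9940 / 18.4840 = 16.2840
Qh = 16.2840 * 7.1740 = 116.8216 kW

COP = 16.2840, Qh = 116.8216 kW


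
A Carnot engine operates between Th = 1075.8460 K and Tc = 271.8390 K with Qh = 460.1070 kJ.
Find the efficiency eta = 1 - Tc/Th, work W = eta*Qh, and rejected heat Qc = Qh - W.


eta = 1 - 271.8390/1075.8460 = 0.7473
W = 0.7473 * 460.1070 = 343.8496 kJ
Qc = 460.1070 - 343.8496 = 116.2574 kJ

eta = 74.7325%, W = 343.8496 kJ, Qc = 116.2574 kJ


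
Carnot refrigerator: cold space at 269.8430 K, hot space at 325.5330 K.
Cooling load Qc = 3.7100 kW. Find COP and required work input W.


COP = 269.8430 / 55.6900 = 4.8454
W = 3.7100 / 4.8454 = 0.7657 kW

COP = 4.8454, W = 0.7657 kW


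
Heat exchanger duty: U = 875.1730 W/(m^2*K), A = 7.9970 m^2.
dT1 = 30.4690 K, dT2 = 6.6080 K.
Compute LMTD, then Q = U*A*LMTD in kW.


LMTD = 15.6115 K
Q = 875.1730 * 7.9970 * 15.6115 = 109260.8193 W = 109.2608 kW

109.2608 kW


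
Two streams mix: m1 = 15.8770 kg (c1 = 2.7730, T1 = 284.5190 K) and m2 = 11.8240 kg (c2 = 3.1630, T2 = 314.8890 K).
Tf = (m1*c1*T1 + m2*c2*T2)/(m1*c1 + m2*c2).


num = 24303.1275
den = 81.4262
Tf = 298.4680 K

298.4680 K


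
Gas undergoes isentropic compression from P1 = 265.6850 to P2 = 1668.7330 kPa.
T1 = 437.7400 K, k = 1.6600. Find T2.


(k-1)/k = 0.3976
(P2/P1)^exp = 2.0763
T2 = 437.7400 * 2.0763 = 908.8689 K

908.8689 K


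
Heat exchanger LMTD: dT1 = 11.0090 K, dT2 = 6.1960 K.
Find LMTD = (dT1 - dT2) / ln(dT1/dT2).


dT1/dT2 = 1.7768
ln(dT1/dT2) = 0.5748
LMTD = 4.8130 / 0.5748 = 8.3732 K

8.3732 K


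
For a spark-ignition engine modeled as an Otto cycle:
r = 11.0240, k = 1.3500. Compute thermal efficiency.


r^(k-1) = 2.3164
eta = 1 - 1/2.3164 = 0.5683 = 56.8301%

56.8301%


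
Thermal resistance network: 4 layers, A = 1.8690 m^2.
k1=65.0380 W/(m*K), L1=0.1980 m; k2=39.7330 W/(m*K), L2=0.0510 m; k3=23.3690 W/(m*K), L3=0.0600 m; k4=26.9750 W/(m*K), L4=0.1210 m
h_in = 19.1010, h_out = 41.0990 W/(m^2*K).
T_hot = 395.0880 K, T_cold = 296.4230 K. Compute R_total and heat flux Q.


R_conv_in = 1/(19.1010*1.8690) = 0.0280
R_1 = 0.1980/(65.0380*1.8690) = 0.0016
R_2 = 0.0510/(39.7330*1.8690) = 0.0007
R_3 = 0.0600/(23.3690*1.8690) = 0.0014
R_4 = 0.1210/(26.9750*1.8690) = 0.0024
R_conv_out = 1/(41.0990*1.8690) = 0.0130
R_total = 0.0471 K/W
Q = 98.6650 / 0.0471 = 2093.9431 W

R_total = 0.0471 K/W, Q = 2093.9431 W


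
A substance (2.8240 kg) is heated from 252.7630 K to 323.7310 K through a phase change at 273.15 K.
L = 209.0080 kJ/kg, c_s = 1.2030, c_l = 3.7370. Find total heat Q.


Q1 (sensible, solid) = 2.8240 * 1.2030 * 20.3870 = 69.2602 kJ
Q2 (latent) = 2.8240 * 209.0080 = 590.2386 kJ
Q3 (sensible, liquid) = 2.8240 * 3.7370 * 50.5810 = 533.7959 kJ
Q_total = 1193.2946 kJ

1193.2946 kJ


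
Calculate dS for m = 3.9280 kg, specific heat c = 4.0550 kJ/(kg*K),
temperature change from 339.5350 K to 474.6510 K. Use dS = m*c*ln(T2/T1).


T2/T1 = 1.3979
ln(T2/T1) = 0.3350
dS = 3.9280 * 4.0550 * 0.3350 = 5.3359 kJ/K

5.3359 kJ/K


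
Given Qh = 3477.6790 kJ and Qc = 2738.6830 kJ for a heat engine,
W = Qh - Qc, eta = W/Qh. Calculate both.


W = 3477.6790 - 2738.6830 = 738.9960 kJ
eta = 738.9960 / 3477.6790 = 0.2125 = 21.2497%

W = 738.9960 kJ, eta = 21.2497%


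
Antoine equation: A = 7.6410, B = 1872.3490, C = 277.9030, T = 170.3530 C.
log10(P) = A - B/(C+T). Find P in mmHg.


C+T = 448.2560
B/(C+T) = 4.1770
log10(P) = 7.6410 - 4.1770 = 3.4640
P = 10^3.4640 = 2910.9610 mmHg

2910.9610 mmHg


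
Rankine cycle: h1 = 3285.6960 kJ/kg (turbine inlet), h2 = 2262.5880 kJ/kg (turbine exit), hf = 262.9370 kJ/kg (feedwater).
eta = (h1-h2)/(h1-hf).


W = 1023.1080 kJ/kg
Q_in = 3022.7590 kJ/kg
eta = 0.3385 = 33.8468%

eta = 33.8468%


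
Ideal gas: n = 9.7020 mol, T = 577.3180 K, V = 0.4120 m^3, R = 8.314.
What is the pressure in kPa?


P = nRT/V = 9.7020 * 8.314 * 577.3180 / 0.4120
= 46567.8716 / 0.4120 = 113028.8146 Pa = 113.0288 kPa

113.0288 kPa


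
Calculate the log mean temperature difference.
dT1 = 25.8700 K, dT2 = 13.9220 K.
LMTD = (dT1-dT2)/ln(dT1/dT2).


dT1/dT2 = 1.8582
ln(dT1/dT2) = 0.6196
LMTD = 11.9480 / 0.6196 = 19.2830 K

19.2830 K


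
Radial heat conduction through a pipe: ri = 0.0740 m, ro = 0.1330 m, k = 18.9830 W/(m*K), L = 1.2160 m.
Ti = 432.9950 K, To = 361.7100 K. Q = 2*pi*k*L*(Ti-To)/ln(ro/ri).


dT = 71.2850 K
ln(ro/ri) = 0.5863
Q = 2*pi*18.9830*1.2160*71.2850 / 0.5863 = 17634.7122 W

17634.7122 W


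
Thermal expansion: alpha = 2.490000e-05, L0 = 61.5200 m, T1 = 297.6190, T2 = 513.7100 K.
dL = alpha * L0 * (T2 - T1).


dT = 216.0910 K
dL = 2.490000e-05 * 61.5200 * 216.0910 = 0.331019 m
L_final = 61.851019 m

dL = 0.331019 m


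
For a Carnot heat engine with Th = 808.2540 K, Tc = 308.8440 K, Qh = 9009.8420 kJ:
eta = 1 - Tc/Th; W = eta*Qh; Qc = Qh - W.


eta = 1 - 308.8440/808.2540 = 0.6179
W = 0.6179 * 9009.8420 = 5567.0683 kJ
Qc = 9009.8420 - 5567.0683 = 3442.7737 kJ

eta = 61.7887%, W = 5567.0683 kJ, Qc = 3442.7737 kJ


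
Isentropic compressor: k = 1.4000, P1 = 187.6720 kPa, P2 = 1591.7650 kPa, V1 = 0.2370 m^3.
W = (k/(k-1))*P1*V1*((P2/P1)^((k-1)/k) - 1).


(k-1)/k = 0.2857
(P2/P1)^exp = 1.8420
W = 3.5000 * 187.6720 * 0.2370 * (1.8420 - 1) = 131.0710 kJ

131.0710 kJ


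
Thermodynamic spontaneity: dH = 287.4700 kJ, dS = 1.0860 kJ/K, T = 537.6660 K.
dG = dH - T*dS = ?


T*dS = 537.6660 * 1.0860 = 583.9053 kJ
dG = 287.4700 - 583.9053 = -296.4353 kJ (spontaneous)

dG = -296.4353 kJ, spontaneous


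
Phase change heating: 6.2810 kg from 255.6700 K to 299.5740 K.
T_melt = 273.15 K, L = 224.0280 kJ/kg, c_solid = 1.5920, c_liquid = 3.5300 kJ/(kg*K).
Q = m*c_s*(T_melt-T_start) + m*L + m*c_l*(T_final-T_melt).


Q1 (sensible, solid) = 6.2810 * 1.5920 * 17.4800 = 174.7887 kJ
Q2 (latent) = 6.2810 * 224.0280 = 1407.1199 kJ
Q3 (sensible, liquid) = 6.2810 * 3.5300 * 26.4240 = 585.8711 kJ
Q_total = 2167.7796 kJ

2167.7796 kJ


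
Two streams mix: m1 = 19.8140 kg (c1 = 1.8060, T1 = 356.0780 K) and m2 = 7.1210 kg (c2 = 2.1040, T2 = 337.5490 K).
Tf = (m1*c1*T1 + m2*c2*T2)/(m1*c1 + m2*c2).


num = 17799.2813
den = 50.7667
Tf = 350.6096 K

350.6096 K


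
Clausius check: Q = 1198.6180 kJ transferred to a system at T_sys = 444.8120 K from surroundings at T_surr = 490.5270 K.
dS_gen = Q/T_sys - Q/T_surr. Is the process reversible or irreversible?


dS_sys = 1198.6180/444.8120 = 2.6947 kJ/K
dS_surr = -1198.6180/490.5270 = -2.4435 kJ/K
dS_gen = 2.6947 - 2.4435 = 0.2511 kJ/K (irreversible)

dS_gen = 0.2511 kJ/K, irreversible


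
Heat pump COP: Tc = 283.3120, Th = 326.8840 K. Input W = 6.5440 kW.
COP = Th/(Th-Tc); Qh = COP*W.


COP = 326.8840 / 43.5720 = 7.5022
Qh = 7.5022 * 6.5440 = 49.0941 kW

COP = 7.5022, Qh = 49.0941 kW


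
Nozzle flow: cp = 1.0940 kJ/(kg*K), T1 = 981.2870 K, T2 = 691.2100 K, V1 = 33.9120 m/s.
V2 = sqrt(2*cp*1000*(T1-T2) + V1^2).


dT = 290.0770 K
2*cp*1000*dT = 634688.4760
V1^2 = 1150.0237
V2 = sqrt(635838.4997) = 797.3948 m/s

797.3948 m/s


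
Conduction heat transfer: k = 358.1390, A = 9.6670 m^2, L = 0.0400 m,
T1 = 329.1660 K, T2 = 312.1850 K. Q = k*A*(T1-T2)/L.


dT = 16.9810 K
Q = 358.1390 * 9.6670 * 16.9810 / 0.0400 = 1469760.6164 W

1469760.6164 W


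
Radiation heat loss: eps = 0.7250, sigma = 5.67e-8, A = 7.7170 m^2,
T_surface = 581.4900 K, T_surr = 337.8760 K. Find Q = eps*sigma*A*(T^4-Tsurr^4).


T^4 = 1.1433e+11
Tsurr^4 = 1.3033e+10
Q = 0.7250 * 5.67e-8 * 7.7170 * 1.0130e+11 = 32134.9784 W

32134.9784 W


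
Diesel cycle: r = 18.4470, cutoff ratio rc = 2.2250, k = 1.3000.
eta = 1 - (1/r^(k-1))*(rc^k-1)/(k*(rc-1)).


r^(k-1) = 2.3976
rc^k = 2.8283
eta = 0.5212 = 52.1154%

52.1154%


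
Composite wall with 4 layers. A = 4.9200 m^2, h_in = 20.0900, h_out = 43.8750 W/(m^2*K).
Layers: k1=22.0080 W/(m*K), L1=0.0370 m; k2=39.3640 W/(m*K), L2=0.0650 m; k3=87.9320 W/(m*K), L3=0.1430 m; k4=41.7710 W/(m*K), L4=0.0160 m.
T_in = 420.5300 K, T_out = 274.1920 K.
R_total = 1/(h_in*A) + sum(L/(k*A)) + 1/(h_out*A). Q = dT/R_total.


R_conv_in = 1/(20.0900*4.9200) = 0.0101
R_1 = 0.0370/(22.0080*4.9200) = 0.0003
R_2 = 0.0650/(39.3640*4.9200) = 0.0003
R_3 = 0.1430/(87.9320*4.9200) = 0.0003
R_4 = 0.0160/(41.7710*4.9200) = 7.7854e-05
R_conv_out = 1/(43.8750*4.9200) = 0.0046
R_total = 0.0158 K/W
Q = 146.3380 / 0.0158 = 9241.2386 W

R_total = 0.0158 K/W, Q = 9241.2386 W


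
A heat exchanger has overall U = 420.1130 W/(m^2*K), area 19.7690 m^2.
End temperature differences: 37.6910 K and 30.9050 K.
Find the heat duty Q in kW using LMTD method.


LMTD = 34.1858 K
Q = 420.1130 * 19.7690 * 34.1858 = 283920.5474 W = 283.9205 kW

283.9205 kW


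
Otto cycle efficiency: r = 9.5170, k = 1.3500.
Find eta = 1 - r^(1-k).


r^(k-1) = 2.2003
eta = 1 - 1/2.2003 = 0.5455 = 54.5509%

54.5509%


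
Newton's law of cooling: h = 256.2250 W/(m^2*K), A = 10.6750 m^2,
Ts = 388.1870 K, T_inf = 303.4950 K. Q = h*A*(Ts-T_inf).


dT = 84.6920 K
Q = 256.2250 * 10.6750 * 84.6920 = 231649.7172 W

231649.7172 W


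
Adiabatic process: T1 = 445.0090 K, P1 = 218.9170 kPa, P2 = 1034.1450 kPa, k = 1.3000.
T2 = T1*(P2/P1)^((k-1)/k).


(k-1)/k = 0.2308
(P2/P1)^exp = 1.4309
T2 = 445.0090 * 1.4309 = 636.7617 K

636.7617 K


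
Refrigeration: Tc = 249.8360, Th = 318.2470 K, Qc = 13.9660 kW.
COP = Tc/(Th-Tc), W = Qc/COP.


COP = 249.8360 / 68.4110 = 3.6520
W = 13.9660 / 3.6520 = 3.8242 kW

COP = 3.6520, W = 3.8242 kW


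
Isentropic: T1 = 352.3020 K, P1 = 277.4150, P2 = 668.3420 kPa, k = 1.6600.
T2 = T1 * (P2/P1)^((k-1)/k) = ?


(k-1)/k = 0.3976
(P2/P1)^exp = 1.4185
T2 = 352.3020 * 1.4185 = 499.7381 K

499.7381 K


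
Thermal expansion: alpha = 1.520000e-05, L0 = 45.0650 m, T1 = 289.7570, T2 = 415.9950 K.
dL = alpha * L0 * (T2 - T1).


dT = 126.2380 K
dL = 1.520000e-05 * 45.0650 * 126.2380 = 0.086472 m
L_final = 45.151472 m

dL = 0.086472 m


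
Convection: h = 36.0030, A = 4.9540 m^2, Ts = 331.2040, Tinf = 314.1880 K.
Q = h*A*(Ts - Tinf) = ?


dT = 17.0160 K
Q = 36.0030 * 4.9540 * 17.0160 = 3034.9544 W

3034.9544 W


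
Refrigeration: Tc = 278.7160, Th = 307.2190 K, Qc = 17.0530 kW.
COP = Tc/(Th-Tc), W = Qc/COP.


COP = 278.7160 / 28.5030 = 9.7785
W = 17.0530 / 9.7785 = 1.7439 kW

COP = 9.7785, W = 1.7439 kW


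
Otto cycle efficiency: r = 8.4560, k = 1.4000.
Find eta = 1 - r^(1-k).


r^(k-1) = 2.3489
eta = 1 - 1/2.3489 = 0.5743 = 57.4270%

57.4270%


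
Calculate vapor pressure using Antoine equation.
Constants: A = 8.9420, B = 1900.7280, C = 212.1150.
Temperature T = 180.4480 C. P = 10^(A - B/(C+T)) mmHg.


C+T = 392.5630
B/(C+T) = 4.8418
log10(P) = 8.9420 - 4.8418 = 4.1002
P = 10^4.1002 = 12593.8366 mmHg

12593.8366 mmHg


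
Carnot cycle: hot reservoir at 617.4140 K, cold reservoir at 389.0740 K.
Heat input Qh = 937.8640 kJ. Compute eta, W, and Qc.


eta = 1 - 389.0740/617.4140 = 0.3698
W = 0.3698 * 937.8640 = 346.8529 kJ
Qc = 937.8640 - 346.8529 = 591.0111 kJ

eta = 36.9833%, W = 346.8529 kJ, Qc = 591.0111 kJ


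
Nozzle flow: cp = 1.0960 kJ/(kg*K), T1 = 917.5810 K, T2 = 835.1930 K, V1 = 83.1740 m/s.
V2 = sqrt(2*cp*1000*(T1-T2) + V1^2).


dT = 82.3880 K
2*cp*1000*dT = 180594.4960
V1^2 = 6917.9143
V2 = sqrt(187512.4103) = 433.0270 m/s

433.0270 m/s


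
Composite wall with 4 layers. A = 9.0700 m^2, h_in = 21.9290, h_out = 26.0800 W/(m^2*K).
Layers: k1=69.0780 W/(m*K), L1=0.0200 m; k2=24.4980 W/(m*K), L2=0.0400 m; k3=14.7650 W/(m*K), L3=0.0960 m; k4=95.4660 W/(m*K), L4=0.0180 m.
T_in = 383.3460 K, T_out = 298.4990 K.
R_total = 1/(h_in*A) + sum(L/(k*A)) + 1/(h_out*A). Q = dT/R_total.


R_conv_in = 1/(21.9290*9.0700) = 0.0050
R_1 = 0.0200/(69.0780*9.0700) = 3.1921e-05
R_2 = 0.0400/(24.4980*9.0700) = 0.0002
R_3 = 0.0960/(14.7650*9.0700) = 0.0007
R_4 = 0.0180/(95.4660*9.0700) = 2.0788e-05
R_conv_out = 1/(26.0800*9.0700) = 0.0042
R_total = 0.0102 K/W
Q = 84.8470 / 0.0102 = 8314.3791 W

R_total = 0.0102 K/W, Q = 8314.3791 W


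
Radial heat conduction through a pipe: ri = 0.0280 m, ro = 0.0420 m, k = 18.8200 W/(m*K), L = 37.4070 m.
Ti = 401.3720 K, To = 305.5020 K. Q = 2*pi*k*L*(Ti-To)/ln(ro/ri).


dT = 95.8700 K
ln(ro/ri) = 0.4055
Q = 2*pi*18.8200*37.4070*95.8700 / 0.4055 = 1045879.3953 W

1045879.3953 W


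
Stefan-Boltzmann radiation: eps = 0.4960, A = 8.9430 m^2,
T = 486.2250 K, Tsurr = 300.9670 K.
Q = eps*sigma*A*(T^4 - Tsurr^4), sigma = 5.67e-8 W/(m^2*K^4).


T^4 = 5.5892e+10
Tsurr^4 = 8.2049e+09
Q = 0.4960 * 5.67e-8 * 8.9430 * 4.7687e+10 = 11993.5541 W

11993.5541 W


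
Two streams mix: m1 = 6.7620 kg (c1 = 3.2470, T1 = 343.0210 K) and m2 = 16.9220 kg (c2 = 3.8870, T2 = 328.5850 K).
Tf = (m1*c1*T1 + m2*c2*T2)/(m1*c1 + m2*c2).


num = 29144.3883
den = 87.7320
Tf = 332.1978 K

332.1978 K


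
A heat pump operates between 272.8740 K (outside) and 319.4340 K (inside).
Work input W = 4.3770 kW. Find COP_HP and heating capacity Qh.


COP = 319.4340 / 46.5600 = 6.8607
Qh = 6.8607 * 4.3770 = 30.0293 kW

COP = 6.8607, Qh = 30.0293 kW


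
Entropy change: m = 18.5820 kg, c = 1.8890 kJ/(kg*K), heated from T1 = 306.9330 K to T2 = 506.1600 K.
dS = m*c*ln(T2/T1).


T2/T1 = 1.6491
ln(T2/T1) = 0.5002
dS = 18.5820 * 1.8890 * 0.5002 = 17.5585 kJ/K

17.5585 kJ/K


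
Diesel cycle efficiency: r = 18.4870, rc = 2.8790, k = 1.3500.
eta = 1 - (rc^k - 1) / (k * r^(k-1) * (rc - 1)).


r^(k-1) = 2.7759
rc^k = 4.1685
eta = 0.5500 = 55.0028%

55.0028%


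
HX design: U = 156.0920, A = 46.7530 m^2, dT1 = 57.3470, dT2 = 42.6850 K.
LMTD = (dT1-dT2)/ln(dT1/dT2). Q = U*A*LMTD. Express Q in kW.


LMTD = 49.6557 K
Q = 156.0920 * 46.7530 * 49.6557 = 362376.1980 W = 362.3762 kW

362.3762 kW


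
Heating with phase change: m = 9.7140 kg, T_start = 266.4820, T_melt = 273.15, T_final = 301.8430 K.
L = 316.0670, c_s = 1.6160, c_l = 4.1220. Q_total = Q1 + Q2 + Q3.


Q1 (sensible, solid) = 9.7140 * 1.6160 * 6.6680 = 104.6731 kJ
Q2 (latent) = 9.7140 * 316.0670 = 3070.2748 kJ
Q3 (sensible, liquid) = 9.7140 * 4.1220 * 28.6930 = 1148.8995 kJ
Q_total = 4323.8474 kJ

4323.8474 kJ


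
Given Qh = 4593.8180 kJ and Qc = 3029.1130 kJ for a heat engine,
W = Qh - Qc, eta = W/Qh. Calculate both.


W = 4593.8180 - 3029.1130 = 1564.7050 kJ
eta = 1564.7050 / 4593.8180 = 0.3406 = 34.0611%

W = 1564.7050 kJ, eta = 34.0611%


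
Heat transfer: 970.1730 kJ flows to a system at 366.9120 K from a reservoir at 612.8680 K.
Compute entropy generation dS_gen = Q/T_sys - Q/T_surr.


dS_sys = 970.1730/366.9120 = 2.6442 kJ/K
dS_surr = -970.1730/612.8680 = -1.5830 kJ/K
dS_gen = 2.6442 - 1.5830 = 1.0612 kJ/K (irreversible)

dS_gen = 1.0612 kJ/K, irreversible


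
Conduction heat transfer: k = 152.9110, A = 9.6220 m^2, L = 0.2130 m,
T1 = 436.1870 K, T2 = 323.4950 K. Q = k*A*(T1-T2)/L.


dT = 112.6920 K
Q = 152.9110 * 9.6220 * 112.6920 / 0.2130 = 778426.4140 W

778426.4140 W


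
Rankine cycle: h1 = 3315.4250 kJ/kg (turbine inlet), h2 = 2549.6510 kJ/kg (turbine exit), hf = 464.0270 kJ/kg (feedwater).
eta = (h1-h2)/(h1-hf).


W = 765.7740 kJ/kg
Q_in = 2851.3980 kJ/kg
eta = 0.2686 = 26.8561%

eta = 26.8561%


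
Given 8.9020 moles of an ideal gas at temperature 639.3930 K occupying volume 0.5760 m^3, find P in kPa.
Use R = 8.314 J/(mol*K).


P = nRT/V = 8.9020 * 8.314 * 639.3930 / 0.5760
= 47322.2611 / 0.5760 = 82156.7033 Pa = 82.1567 kPa

82.1567 kPa


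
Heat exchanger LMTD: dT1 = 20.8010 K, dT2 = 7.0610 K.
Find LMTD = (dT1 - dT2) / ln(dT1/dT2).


dT1/dT2 = 2.9459
ln(dT1/dT2) = 1.0804
LMTD = 13.7400 / 1.0804 = 12.7173 K

12.7173 K


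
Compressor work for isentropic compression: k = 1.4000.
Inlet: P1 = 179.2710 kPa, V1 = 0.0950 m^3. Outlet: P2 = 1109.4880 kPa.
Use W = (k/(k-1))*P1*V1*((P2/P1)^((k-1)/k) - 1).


(k-1)/k = 0.2857
(P2/P1)^exp = 1.6834
W = 3.5000 * 179.2710 * 0.0950 * (1.6834 - 1) = 40.7330 kJ

40.7330 kJ


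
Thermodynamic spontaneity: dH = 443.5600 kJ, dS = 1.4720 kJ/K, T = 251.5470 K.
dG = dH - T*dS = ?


T*dS = 251.5470 * 1.4720 = 370.2772 kJ
dG = 443.5600 - 370.2772 = 73.2828 kJ (non-spontaneous)

dG = 73.2828 kJ, non-spontaneous


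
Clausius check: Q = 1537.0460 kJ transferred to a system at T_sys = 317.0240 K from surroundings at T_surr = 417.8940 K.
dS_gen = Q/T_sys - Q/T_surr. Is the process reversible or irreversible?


dS_sys = 1537.0460/317.0240 = 4.8484 kJ/K
dS_surr = -1537.0460/417.8940 = -3.6781 kJ/K
dS_gen = 4.8484 - 3.6781 = 1.1703 kJ/K (irreversible)

dS_gen = 1.1703 kJ/K, irreversible


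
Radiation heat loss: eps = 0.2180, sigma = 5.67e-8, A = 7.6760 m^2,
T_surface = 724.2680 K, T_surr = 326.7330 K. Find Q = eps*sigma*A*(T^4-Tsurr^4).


T^4 = 2.7517e+11
Tsurr^4 = 1.1397e+10
Q = 0.2180 * 5.67e-8 * 7.6760 * 2.6377e+11 = 25026.5852 W

25026.5852 W


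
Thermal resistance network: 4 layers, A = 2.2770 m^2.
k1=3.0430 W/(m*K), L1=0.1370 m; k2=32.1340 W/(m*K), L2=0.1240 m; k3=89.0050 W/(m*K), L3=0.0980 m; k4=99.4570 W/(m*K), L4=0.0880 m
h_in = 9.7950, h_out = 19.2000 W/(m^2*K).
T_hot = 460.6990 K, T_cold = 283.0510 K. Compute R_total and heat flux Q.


R_conv_in = 1/(9.7950*2.2770) = 0.0448
R_1 = 0.1370/(3.0430*2.2770) = 0.0198
R_2 = 0.1240/(32.1340*2.2770) = 0.0017
R_3 = 0.0980/(89.0050*2.2770) = 0.0005
R_4 = 0.0880/(99.4570*2.2770) = 0.0004
R_conv_out = 1/(19.2000*2.2770) = 0.0229
R_total = 0.0900 K/W
Q = 177.6480 / 0.0900 = 1972.7855 W

R_total = 0.0900 K/W, Q = 1972.7855 W


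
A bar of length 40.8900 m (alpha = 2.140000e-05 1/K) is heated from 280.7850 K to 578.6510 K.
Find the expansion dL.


dT = 297.8660 K
dL = 2.140000e-05 * 40.8900 * 297.8660 = 0.260646 m
L_final = 41.150646 m

dL = 0.260646 m


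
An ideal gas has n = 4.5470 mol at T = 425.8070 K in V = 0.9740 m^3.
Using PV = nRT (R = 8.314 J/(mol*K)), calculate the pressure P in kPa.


P = nRT/V = 4.5470 * 8.314 * 425.8070 / 0.9740
= 16097.1048 / 0.9740 = 16526.8016 Pa = 16.5268 kPa

16.5268 kPa


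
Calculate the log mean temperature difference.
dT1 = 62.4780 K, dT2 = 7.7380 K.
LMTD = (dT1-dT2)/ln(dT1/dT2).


dT1/dT2 = 8.0742
ln(dT1/dT2) = 2.0887
LMTD = 54.7400 / 2.0887 = 26.2080 K

26.2080 K


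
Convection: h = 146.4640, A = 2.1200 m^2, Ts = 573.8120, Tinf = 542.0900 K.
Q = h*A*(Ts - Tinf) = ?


dT = 31.7220 K
Q = 146.4640 * 2.1200 * 31.7220 = 9849.7977 W

9849.7977 W


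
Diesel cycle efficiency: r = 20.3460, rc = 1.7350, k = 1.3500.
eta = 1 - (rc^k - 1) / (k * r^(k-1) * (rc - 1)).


r^(k-1) = 2.8706
rc^k = 2.1040
eta = 0.6124 = 61.2389%

61.2389%


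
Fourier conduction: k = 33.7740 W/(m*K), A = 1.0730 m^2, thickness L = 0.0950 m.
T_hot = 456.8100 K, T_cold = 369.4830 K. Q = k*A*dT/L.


dT = 87.3270 K
Q = 33.7740 * 1.0730 * 87.3270 / 0.0950 = 33312.4946 W

33312.4946 W


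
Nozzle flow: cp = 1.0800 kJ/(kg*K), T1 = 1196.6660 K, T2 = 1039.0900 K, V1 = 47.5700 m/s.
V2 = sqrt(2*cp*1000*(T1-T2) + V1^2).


dT = 157.5760 K
2*cp*1000*dT = 340364.1600
V1^2 = 2262.9049
V2 = sqrt(342627.0649) = 585.3435 m/s

585.3435 m/s


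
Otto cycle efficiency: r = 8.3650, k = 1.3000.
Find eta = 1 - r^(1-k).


r^(k-1) = 1.8912
eta = 1 - 1/1.8912 = 0.4712 = 47.1238%

47.1238%


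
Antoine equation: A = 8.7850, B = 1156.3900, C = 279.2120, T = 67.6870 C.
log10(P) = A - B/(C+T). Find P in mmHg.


C+T = 346.8990
B/(C+T) = 3.3335
log10(P) = 8.7850 - 3.3335 = 5.4515
P = 10^5.4515 = 282809.3122 mmHg

282809.3122 mmHg


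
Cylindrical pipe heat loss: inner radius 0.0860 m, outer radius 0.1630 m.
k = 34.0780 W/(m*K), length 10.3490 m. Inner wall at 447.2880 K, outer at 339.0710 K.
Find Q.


dT = 108.2170 K
ln(ro/ri) = 0.6394
Q = 2*pi*34.0780*10.3490*108.2170 / 0.6394 = 375036.2430 W

375036.2430 W


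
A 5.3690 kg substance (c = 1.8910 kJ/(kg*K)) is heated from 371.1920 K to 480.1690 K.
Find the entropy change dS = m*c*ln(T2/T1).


T2/T1 = 1.2936
ln(T2/T1) = 0.2574
dS = 5.3690 * 1.8910 * 0.2574 = 2.6135 kJ/K

2.6135 kJ/K


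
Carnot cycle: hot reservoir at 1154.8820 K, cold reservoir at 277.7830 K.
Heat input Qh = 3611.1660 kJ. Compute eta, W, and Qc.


eta = 1 - 277.7830/1154.8820 = 0.7595
W = 0.7595 * 3611.1660 = 2742.5746 kJ
Qc = 3611.1660 - 2742.5746 = 868.5914 kJ

eta = 75.9471%, W = 2742.5746 kJ, Qc = 868.5914 kJ


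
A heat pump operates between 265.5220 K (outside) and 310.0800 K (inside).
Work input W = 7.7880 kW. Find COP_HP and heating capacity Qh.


COP = 310.0800 / 44.5580 = 6.9590
Qh = 6.9590 * 7.7880 = 54.1968 kW

COP = 6.9590, Qh = 54.1968 kW


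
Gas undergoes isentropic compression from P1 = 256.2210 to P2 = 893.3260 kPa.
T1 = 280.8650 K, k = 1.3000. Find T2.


(k-1)/k = 0.2308
(P2/P1)^exp = 1.3340
T2 = 280.8650 * 1.3340 = 374.6845 K

374.6845 K


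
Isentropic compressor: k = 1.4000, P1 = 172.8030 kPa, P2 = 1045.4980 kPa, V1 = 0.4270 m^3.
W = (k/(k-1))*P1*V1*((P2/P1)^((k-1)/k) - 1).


(k-1)/k = 0.2857
(P2/P1)^exp = 1.6725
W = 3.5000 * 172.8030 * 0.4270 * (1.6725 - 1) = 173.6732 kJ

173.6732 kJ


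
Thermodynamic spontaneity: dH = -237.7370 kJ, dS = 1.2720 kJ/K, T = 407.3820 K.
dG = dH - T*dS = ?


T*dS = 407.3820 * 1.2720 = 518.1899 kJ
dG = -237.7370 - 518.1899 = -755.9269 kJ (spontaneous)

dG = -755.9269 kJ, spontaneous


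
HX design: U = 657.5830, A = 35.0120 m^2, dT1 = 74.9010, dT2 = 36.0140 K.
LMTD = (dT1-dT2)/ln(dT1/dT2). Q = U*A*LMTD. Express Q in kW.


LMTD = 53.1055 K
Q = 657.5830 * 35.0120 * 53.1055 = 1222663.4463 W = 1222.6634 kW

1222.6634 kW


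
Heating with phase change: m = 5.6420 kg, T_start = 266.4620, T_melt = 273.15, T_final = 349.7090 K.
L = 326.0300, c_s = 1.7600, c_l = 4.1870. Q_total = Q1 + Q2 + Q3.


Q1 (sensible, solid) = 5.6420 * 1.7600 * 6.6880 = 66.4113 kJ
Q2 (latent) = 5.6420 * 326.0300 = 1839.4613 kJ
Q3 (sensible, liquid) = 5.6420 * 4.1870 * 76.5590 = 1808.5574 kJ
Q_total = 3714.4300 kJ

3714.4300 kJ


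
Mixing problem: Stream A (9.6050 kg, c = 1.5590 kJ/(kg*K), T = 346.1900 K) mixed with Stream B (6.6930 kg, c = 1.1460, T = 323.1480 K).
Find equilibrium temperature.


num = 7662.5192
den = 22.6444
Tf = 338.3851 K

338.3851 K


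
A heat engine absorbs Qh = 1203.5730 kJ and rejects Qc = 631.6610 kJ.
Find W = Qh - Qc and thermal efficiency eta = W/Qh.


W = 1203.5730 - 631.6610 = 571.9120 kJ
eta = 571.9120 / 1203.5730 = 0.4752 = 47.5178%

W = 571.9120 kJ, eta = 47.5178%


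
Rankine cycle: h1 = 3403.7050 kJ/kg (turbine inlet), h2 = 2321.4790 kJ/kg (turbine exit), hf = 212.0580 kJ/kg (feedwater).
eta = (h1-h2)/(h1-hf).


W = 1082.2260 kJ/kg
Q_in = 3191.6470 kJ/kg
eta = 0.3391 = 33.9081%

eta = 33.9081%


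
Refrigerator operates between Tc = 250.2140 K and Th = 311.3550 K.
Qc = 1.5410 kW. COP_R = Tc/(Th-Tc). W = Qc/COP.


COP = 250.2140 / 61.1410 = 4.0924
W = 1.5410 / 4.0924 = 0.3766 kW

COP = 4.0924, W = 0.3766 kW


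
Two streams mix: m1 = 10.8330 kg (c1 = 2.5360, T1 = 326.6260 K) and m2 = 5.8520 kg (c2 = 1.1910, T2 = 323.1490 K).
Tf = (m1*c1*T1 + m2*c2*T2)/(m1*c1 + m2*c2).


num = 11225.4908
den = 34.4422
Tf = 325.9224 K

325.9224 K


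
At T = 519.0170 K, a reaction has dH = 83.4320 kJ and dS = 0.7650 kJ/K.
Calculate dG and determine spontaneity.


T*dS = 519.0170 * 0.7650 = 397.0480 kJ
dG = 83.4320 - 397.0480 = -313.6160 kJ (spontaneous)

dG = -313.6160 kJ, spontaneous


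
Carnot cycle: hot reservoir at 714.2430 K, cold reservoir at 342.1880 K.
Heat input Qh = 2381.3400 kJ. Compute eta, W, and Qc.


eta = 1 - 342.1880/714.2430 = 0.5209
W = 0.5209 * 2381.3400 = 1240.4594 kJ
Qc = 2381.3400 - 1240.4594 = 1140.8806 kJ

eta = 52.0908%, W = 1240.4594 kJ, Qc = 1140.8806 kJ


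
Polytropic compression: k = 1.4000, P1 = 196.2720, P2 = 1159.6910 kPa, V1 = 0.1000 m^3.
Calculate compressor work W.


(k-1)/k = 0.2857
(P2/P1)^exp = 1.6612
W = 3.5000 * 196.2720 * 0.1000 * (1.6612 - 1) = 45.4218 kJ

45.4218 kJ


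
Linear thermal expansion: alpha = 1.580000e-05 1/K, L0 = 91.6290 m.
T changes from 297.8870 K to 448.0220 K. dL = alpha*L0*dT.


dT = 150.1350 K
dL = 1.580000e-05 * 91.6290 * 150.1350 = 0.217356 m
L_final = 91.846356 m

dL = 0.217356 m


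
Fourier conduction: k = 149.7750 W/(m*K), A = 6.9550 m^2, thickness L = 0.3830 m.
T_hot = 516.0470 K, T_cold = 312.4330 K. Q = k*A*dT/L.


dT = 203.6140 K
Q = 149.7750 * 6.9550 * 203.6140 / 0.3830 = 553790.2743 W

553790.2743 W


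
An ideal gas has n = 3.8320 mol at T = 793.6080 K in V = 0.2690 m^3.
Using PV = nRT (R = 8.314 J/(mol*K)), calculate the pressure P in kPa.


P = nRT/V = 3.8320 * 8.314 * 793.6080 / 0.2690
= 25283.7541 / 0.2690 = 93991.6509 Pa = 93.9917 kPa

93.9917 kPa


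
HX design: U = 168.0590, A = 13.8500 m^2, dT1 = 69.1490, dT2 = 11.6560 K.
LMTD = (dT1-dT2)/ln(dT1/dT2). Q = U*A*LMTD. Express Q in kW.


LMTD = 32.2914 K
Q = 168.0590 * 13.8500 * 32.2914 = 75162.0402 W = 75.1620 kW

75.1620 kW


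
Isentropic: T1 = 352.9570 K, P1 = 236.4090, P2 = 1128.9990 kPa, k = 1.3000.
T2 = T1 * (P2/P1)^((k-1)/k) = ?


(k-1)/k = 0.2308
(P2/P1)^exp = 1.4345
T2 = 352.9570 * 1.4345 = 506.3152 K

506.3152 K


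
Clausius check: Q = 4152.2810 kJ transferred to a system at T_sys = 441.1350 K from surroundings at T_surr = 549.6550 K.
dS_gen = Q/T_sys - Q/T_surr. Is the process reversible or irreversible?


dS_sys = 4152.2810/441.1350 = 9.4127 kJ/K
dS_surr = -4152.2810/549.6550 = -7.5543 kJ/K
dS_gen = 9.4127 - 7.5543 = 1.8584 kJ/K (irreversible)

dS_gen = 1.8584 kJ/K, irreversible


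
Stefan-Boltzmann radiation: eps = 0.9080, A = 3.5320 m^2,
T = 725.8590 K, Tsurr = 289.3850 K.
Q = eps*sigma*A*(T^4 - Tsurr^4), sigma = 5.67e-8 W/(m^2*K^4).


T^4 = 2.7759e+11
Tsurr^4 = 7.0130e+09
Q = 0.9080 * 5.67e-8 * 3.5320 * 2.7058e+11 = 49202.3513 W

49202.3513 W


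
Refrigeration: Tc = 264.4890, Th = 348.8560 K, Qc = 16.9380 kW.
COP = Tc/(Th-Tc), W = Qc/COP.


COP = 264.4890 / 84.3670 = 3.1350
W = 16.9380 / 3.1350 = 5.4029 kW

COP = 3.1350, W = 5.4029 kW


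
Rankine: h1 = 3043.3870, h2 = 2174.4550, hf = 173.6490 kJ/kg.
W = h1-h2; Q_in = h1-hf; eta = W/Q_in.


W = 868.9320 kJ/kg
Q_in = 2869.7380 kJ/kg
eta = 0.3028 = 30.2791%

eta = 30.2791%


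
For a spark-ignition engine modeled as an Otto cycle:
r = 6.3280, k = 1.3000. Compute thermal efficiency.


r^(k-1) = 1.7393
eta = 1 - 1/1.7393 = 0.4251 = 42.5063%

42.5063%


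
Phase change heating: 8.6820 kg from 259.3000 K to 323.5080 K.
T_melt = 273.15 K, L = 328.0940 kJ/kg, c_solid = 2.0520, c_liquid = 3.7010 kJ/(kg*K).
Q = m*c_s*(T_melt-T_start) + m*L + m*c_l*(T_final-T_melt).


Q1 (sensible, solid) = 8.6820 * 2.0520 * 13.8500 = 246.7442 kJ
Q2 (latent) = 8.6820 * 328.0940 = 2848.5121 kJ
Q3 (sensible, liquid) = 8.6820 * 3.7010 * 50.3580 = 1618.1074 kJ
Q_total = 4713.3637 kJ

4713.3637 kJ


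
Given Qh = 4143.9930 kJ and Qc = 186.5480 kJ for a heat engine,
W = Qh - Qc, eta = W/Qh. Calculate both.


W = 4143.9930 - 186.5480 = 3957.4450 kJ
eta = 3957.4450 / 4143.9930 = 0.9550 = 95.4984%

W = 3957.4450 kJ, eta = 95.4984%


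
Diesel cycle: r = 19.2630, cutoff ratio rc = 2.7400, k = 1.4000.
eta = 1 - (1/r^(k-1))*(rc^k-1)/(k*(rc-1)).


r^(k-1) = 3.2650
rc^k = 4.1006
eta = 0.6102 = 61.0163%

61.0163%


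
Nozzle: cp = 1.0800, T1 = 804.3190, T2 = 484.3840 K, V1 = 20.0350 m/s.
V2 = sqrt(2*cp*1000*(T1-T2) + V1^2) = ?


dT = 319.9350 K
2*cp*1000*dT = 691059.6000
V1^2 = 401.4012
V2 = sqrt(691461.0012) = 831.5413 m/s

831.5413 m/s


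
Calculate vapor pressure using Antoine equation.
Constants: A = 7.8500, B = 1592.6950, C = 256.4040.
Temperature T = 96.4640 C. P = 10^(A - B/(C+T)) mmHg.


C+T = 352.8680
B/(C+T) = 4.5136
log10(P) = 7.8500 - 4.5136 = 3.3364
P = 10^3.3364 = 2169.8432 mmHg

2169.8432 mmHg


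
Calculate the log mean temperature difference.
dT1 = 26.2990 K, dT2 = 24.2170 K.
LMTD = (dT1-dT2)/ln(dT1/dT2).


dT1/dT2 = 1.0860
ln(dT1/dT2) = 0.0825
LMTD = 2.0820 / 0.0825 = 25.2437 K

25.2437 K


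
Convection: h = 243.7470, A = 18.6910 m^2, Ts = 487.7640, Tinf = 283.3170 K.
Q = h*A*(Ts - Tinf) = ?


dT = 204.4470 K
Q = 243.7470 * 18.6910 * 204.4470 = 931435.0123 W

931435.0123 W


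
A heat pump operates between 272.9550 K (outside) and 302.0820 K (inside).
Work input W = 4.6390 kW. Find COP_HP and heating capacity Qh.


COP = 302.0820 / 29.1270 = 10.3712
Qh = 10.3712 * 4.6390 = 48.1120 kW

COP = 10.3712, Qh = 48.1120 kW


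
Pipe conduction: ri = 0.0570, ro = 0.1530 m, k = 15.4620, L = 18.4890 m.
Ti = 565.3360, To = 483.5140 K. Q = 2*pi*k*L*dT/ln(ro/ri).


dT = 81.8220 K
ln(ro/ri) = 0.9874
Q = 2*pi*15.4620*18.4890*81.8220 / 0.9874 = 148847.5868 W

148847.5868 W


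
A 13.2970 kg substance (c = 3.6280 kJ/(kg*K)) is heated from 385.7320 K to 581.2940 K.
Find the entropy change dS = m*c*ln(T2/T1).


T2/T1 = 1.5070
ln(T2/T1) = 0.4101
dS = 13.2970 * 3.6280 * 0.4101 = 19.7845 kJ/K

19.7845 kJ/K


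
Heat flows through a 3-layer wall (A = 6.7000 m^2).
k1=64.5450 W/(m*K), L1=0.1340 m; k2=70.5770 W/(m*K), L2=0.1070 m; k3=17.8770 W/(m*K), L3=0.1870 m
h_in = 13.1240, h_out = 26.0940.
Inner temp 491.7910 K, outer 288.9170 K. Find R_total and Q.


R_conv_in = 1/(13.1240*6.7000) = 0.0114
R_1 = 0.1340/(64.5450*6.7000) = 0.0003
R_2 = 0.1070/(70.5770*6.7000) = 0.0002
R_3 = 0.1870/(17.8770*6.7000) = 0.0016
R_conv_out = 1/(26.0940*6.7000) = 0.0057
R_total = 0.0192 K/W
Q = 202.8740 / 0.0192 = 10571.9605 W

R_total = 0.0192 K/W, Q = 10571.9605 W


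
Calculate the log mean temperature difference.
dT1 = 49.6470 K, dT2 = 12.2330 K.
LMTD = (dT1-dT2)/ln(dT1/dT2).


dT1/dT2 = 4.0584
ln(dT1/dT2) = 1.4008
LMTD = 37.4140 / 1.4008 = 26.7090 K

26.7090 K


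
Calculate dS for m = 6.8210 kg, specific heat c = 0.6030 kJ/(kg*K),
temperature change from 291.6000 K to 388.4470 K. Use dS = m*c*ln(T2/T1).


T2/T1 = 1.3321
ln(T2/T1) = 0.2868
dS = 6.8210 * 0.6030 * 0.2868 = 1.1795 kJ/K

1.1795 kJ/K


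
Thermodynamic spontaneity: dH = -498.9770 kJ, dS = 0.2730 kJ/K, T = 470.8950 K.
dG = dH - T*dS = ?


T*dS = 470.8950 * 0.2730 = 128.5543 kJ
dG = -498.9770 - 128.5543 = -627.5313 kJ (spontaneous)

dG = -627.5313 kJ, spontaneous


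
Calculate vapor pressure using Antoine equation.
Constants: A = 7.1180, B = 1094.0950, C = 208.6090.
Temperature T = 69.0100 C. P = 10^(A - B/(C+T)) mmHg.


C+T = 277.6190
B/(C+T) = 3.9410
log10(P) = 7.1180 - 3.9410 = 3.1770
P = 10^3.1770 = 1503.1604 mmHg

1503.1604 mmHg


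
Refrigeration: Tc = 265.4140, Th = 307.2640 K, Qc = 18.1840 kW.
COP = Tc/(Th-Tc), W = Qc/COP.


COP = 265.4140 / 41.8500 = 6.3420
W = 18.1840 / 6.3420 = 2.8672 kW

COP = 6.3420, W = 2.8672 kW


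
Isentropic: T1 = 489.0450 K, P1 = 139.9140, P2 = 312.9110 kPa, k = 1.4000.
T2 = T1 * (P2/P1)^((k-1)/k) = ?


(k-1)/k = 0.2857
(P2/P1)^exp = 1.2586
T2 = 489.0450 * 1.2586 = 615.4928 K

615.4928 K


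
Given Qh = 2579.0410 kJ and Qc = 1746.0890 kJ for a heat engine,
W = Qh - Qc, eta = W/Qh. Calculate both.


W = 2579.0410 - 1746.0890 = 832.9520 kJ
eta = 832.9520 / 2579.0410 = 0.3230 = 32.2970%

W = 832.9520 kJ, eta = 32.2970%


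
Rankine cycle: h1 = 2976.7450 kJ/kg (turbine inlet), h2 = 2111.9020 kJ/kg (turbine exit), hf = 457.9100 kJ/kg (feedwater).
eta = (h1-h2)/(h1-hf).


W = 864.8430 kJ/kg
Q_in = 2518.8350 kJ/kg
eta = 0.3434 = 34.3350%

eta = 34.3350%


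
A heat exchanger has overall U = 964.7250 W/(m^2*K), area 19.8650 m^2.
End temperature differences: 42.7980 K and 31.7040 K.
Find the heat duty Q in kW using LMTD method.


LMTD = 36.9740 K
Q = 964.7250 * 19.8650 * 36.9740 = 708579.8204 W = 708.5798 kW

708.5798 kW


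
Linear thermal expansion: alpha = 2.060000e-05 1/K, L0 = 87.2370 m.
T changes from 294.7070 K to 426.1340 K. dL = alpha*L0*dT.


dT = 131.4270 K
dL = 2.060000e-05 * 87.2370 * 131.4270 = 0.236185 m
L_final = 87.473185 m

dL = 0.236185 m


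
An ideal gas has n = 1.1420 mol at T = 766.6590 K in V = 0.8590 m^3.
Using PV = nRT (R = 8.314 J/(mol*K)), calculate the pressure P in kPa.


P = nRT/V = 1.1420 * 8.314 * 766.6590 / 0.8590
= 7279.1113 / 0.8590 = 8473.9364 Pa = 8.4739 kPa

8.4739 kPa


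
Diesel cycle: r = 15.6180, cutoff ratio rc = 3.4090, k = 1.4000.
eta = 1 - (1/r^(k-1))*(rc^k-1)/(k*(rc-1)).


r^(k-1) = 3.0023
rc^k = 5.5677
eta = 0.5489 = 54.8887%

54.8887%


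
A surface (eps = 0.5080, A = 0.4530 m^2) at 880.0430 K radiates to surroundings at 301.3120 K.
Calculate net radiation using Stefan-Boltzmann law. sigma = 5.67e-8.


T^4 = 5.9981e+11
Tsurr^4 = 8.2426e+09
Q = 0.5080 * 5.67e-8 * 0.4530 * 5.9157e+11 = 7718.8230 W

7718.8230 W


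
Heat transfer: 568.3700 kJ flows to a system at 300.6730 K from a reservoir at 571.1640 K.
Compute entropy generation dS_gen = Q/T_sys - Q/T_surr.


dS_sys = 568.3700/300.6730 = 1.8903 kJ/K
dS_surr = -568.3700/571.1640 = -0.9951 kJ/K
dS_gen = 1.8903 - 0.9951 = 0.8952 kJ/K (irreversible)

dS_gen = 0.8952 kJ/K, irreversible


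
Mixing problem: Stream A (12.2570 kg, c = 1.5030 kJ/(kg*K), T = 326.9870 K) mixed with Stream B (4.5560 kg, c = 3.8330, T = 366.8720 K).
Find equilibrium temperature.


num = 12430.5832
den = 35.8854
Tf = 346.3965 K

346.3965 K


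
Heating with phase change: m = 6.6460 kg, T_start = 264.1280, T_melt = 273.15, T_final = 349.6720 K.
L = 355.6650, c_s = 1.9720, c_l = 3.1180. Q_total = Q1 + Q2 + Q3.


Q1 (sensible, solid) = 6.6460 * 1.9720 * 9.0220 = 118.2415 kJ
Q2 (latent) = 6.6460 * 355.6650 = 2363.7496 kJ
Q3 (sensible, liquid) = 6.6460 * 3.1180 * 76.5220 = 1585.7063 kJ
Q_total = 4067.6975 kJ

4067.6975 kJ


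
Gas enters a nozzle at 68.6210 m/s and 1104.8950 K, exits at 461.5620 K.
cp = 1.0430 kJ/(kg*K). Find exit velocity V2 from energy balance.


dT = 643.3330 K
2*cp*1000*dT = 1341992.6380
V1^2 = 4708.8416
V2 = sqrt(1346701.4796) = 1160.4747 m/s

1160.4747 m/s


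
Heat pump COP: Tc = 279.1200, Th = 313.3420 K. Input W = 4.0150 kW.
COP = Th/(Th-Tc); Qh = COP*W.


COP = 313.3420 / 34.2220 = 9.1562
Qh = 9.1562 * 4.0150 = 36.7620 kW

COP = 9.1562, Qh = 36.7620 kW


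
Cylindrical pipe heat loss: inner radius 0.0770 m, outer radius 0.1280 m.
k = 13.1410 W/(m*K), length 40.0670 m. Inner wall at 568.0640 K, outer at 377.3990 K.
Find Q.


dT = 190.6650 K
ln(ro/ri) = 0.5082
Q = 2*pi*13.1410*40.0670*190.6650 / 0.5082 = 1241109.7800 W

1241109.7800 W


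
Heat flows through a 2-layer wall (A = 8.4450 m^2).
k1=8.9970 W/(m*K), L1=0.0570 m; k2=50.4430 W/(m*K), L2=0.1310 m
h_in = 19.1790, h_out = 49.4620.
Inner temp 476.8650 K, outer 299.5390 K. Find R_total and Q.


R_conv_in = 1/(19.1790*8.4450) = 0.0062
R_1 = 0.0570/(8.9970*8.4450) = 0.0008
R_2 = 0.1310/(50.4430*8.4450) = 0.0003
R_conv_out = 1/(49.4620*8.4450) = 0.0024
R_total = 0.0096 K/W
Q = 177.3260 / 0.0096 = 18421.8457 W

R_total = 0.0096 K/W, Q = 18421.8457 W


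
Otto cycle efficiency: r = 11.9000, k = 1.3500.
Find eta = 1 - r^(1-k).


r^(k-1) = 2.3793
eta = 1 - 1/2.3793 = 0.5797 = 57.9701%

57.9701%


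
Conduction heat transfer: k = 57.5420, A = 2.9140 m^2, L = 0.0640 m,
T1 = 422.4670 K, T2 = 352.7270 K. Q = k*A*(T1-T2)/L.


dT = 69.7400 K
Q = 57.5420 * 2.9140 * 69.7400 / 0.0640 = 182715.9537 W

182715.9537 W


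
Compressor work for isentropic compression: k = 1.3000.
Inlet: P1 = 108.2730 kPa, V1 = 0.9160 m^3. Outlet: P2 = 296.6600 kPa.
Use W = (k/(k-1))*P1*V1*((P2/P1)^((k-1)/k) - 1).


(k-1)/k = 0.2308
(P2/P1)^exp = 1.2619
W = 4.3333 * 108.2730 * 0.9160 * (1.2619 - 1) = 112.5468 kJ

112.5468 kJ


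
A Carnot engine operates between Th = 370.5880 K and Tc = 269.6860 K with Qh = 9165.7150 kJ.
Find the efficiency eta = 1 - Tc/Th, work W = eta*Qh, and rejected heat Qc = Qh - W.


eta = 1 - 269.6860/370.5880 = 0.2723
W = 0.2723 * 9165.7150 = 2495.5988 kJ
Qc = 9165.7150 - 2495.5988 = 6670.1162 kJ

eta = 27.2275%, W = 2495.5988 kJ, Qc = 6670.1162 kJ


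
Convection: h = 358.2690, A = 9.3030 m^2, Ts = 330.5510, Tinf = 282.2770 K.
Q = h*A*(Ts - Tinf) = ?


dT = 48.2740 K
Q = 358.2690 * 9.3030 * 48.2740 = 160896.1079 W

160896.1079 W


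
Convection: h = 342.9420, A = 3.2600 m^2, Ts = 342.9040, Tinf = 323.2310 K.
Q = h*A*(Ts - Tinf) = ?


dT = 19.6730 K
Q = 342.9420 * 3.2600 * 19.6730 = 21994.2354 W

21994.2354 W


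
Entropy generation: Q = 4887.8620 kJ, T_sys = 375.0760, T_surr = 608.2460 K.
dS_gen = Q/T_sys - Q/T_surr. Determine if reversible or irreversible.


dS_sys = 4887.8620/375.0760 = 13.0317 kJ/K
dS_surr = -4887.8620/608.2460 = -8.0360 kJ/K
dS_gen = 13.0317 - 8.0360 = 4.9957 kJ/K (irreversible)

dS_gen = 4.9957 kJ/K, irreversible


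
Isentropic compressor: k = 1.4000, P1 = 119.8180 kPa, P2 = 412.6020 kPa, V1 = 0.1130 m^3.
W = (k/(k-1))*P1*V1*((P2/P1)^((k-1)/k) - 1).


(k-1)/k = 0.2857
(P2/P1)^exp = 1.4237
W = 3.5000 * 119.8180 * 0.1130 * (1.4237 - 1) = 20.0803 kJ

20.0803 kJ


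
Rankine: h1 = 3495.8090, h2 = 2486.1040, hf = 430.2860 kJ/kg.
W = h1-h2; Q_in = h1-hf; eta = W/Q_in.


W = 1009.7050 kJ/kg
Q_in = 3065.5230 kJ/kg
eta = 0.3294 = 32.9374%

eta = 32.9374%


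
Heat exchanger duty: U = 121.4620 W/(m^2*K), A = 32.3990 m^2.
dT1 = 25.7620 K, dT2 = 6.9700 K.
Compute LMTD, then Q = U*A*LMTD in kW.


LMTD = 14.3748 K
Q = 121.4620 * 32.3990 * 14.3748 = 56568.4990 W = 56.5685 kW

56.5685 kW


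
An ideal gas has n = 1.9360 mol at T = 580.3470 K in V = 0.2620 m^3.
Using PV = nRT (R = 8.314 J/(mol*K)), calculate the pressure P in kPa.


P = nRT/V = 1.9360 * 8.314 * 580.3470 / 0.2620
= 9341.2096 / 0.2620 = 35653.4718 Pa = 35.6535 kPa

35.6535 kPa


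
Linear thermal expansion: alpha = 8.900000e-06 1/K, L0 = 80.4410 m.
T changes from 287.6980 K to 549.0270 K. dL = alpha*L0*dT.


dT = 261.3290 K
dL = 8.900000e-06 * 80.4410 * 261.3290 = 0.187092 m
L_final = 80.628092 m

dL = 0.187092 m


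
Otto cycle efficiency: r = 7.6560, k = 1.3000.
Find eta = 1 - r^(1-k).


r^(k-1) = 1.8416
eta = 1 - 1/1.8416 = 0.4570 = 45.7001%

45.7001%


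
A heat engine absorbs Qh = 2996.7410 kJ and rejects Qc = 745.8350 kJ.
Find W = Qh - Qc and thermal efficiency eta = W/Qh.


W = 2996.7410 - 745.8350 = 2250.9060 kJ
eta = 2250.9060 / 2996.7410 = 0.7511 = 75.1118%

W = 2250.9060 kJ, eta = 75.1118%


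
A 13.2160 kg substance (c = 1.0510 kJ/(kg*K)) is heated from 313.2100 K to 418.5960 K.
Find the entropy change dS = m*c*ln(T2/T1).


T2/T1 = 1.3365
ln(T2/T1) = 0.2900
dS = 13.2160 * 1.0510 * 0.2900 = 4.0286 kJ/K

4.0286 kJ/K


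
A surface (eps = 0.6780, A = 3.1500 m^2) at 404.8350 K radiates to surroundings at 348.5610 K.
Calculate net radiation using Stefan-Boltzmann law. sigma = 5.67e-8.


T^4 = 2.6860e+10
Tsurr^4 = 1.4761e+10
Q = 0.6780 * 5.67e-8 * 3.1500 * 1.2099e+10 = 1465.1676 W

1465.1676 W
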